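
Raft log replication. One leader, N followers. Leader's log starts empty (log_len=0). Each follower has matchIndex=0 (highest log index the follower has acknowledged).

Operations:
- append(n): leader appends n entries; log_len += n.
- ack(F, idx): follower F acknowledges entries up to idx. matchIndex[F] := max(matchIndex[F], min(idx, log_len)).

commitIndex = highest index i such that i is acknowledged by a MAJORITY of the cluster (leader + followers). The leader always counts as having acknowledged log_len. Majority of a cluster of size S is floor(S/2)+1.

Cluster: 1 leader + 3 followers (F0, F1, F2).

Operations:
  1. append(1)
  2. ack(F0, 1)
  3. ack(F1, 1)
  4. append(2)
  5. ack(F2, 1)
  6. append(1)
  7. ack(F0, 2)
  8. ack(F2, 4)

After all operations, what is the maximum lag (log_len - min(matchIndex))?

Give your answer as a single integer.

Answer: 3

Derivation:
Op 1: append 1 -> log_len=1
Op 2: F0 acks idx 1 -> match: F0=1 F1=0 F2=0; commitIndex=0
Op 3: F1 acks idx 1 -> match: F0=1 F1=1 F2=0; commitIndex=1
Op 4: append 2 -> log_len=3
Op 5: F2 acks idx 1 -> match: F0=1 F1=1 F2=1; commitIndex=1
Op 6: append 1 -> log_len=4
Op 7: F0 acks idx 2 -> match: F0=2 F1=1 F2=1; commitIndex=1
Op 8: F2 acks idx 4 -> match: F0=2 F1=1 F2=4; commitIndex=2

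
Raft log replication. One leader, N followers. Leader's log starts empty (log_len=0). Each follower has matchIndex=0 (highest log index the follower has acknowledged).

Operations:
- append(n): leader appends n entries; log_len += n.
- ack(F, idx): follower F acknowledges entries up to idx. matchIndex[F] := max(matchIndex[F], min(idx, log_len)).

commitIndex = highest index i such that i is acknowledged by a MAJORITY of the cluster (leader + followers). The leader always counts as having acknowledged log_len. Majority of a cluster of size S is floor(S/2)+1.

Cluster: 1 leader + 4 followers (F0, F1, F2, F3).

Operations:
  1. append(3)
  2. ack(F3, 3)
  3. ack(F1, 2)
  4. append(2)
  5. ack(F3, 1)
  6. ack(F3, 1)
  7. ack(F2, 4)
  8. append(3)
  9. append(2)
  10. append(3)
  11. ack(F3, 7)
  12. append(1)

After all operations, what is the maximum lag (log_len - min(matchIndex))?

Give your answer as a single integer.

Op 1: append 3 -> log_len=3
Op 2: F3 acks idx 3 -> match: F0=0 F1=0 F2=0 F3=3; commitIndex=0
Op 3: F1 acks idx 2 -> match: F0=0 F1=2 F2=0 F3=3; commitIndex=2
Op 4: append 2 -> log_len=5
Op 5: F3 acks idx 1 -> match: F0=0 F1=2 F2=0 F3=3; commitIndex=2
Op 6: F3 acks idx 1 -> match: F0=0 F1=2 F2=0 F3=3; commitIndex=2
Op 7: F2 acks idx 4 -> match: F0=0 F1=2 F2=4 F3=3; commitIndex=3
Op 8: append 3 -> log_len=8
Op 9: append 2 -> log_len=10
Op 10: append 3 -> log_len=13
Op 11: F3 acks idx 7 -> match: F0=0 F1=2 F2=4 F3=7; commitIndex=4
Op 12: append 1 -> log_len=14

Answer: 14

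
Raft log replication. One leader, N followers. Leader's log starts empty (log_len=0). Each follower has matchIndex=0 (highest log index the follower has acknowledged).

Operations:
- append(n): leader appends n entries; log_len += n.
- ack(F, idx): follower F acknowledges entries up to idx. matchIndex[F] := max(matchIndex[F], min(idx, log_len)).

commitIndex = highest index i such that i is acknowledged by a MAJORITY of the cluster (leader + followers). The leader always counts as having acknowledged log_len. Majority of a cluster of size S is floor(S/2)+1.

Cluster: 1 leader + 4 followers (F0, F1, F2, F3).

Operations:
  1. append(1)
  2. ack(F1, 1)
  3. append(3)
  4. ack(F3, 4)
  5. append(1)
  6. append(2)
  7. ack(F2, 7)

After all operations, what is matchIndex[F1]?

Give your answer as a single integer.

Op 1: append 1 -> log_len=1
Op 2: F1 acks idx 1 -> match: F0=0 F1=1 F2=0 F3=0; commitIndex=0
Op 3: append 3 -> log_len=4
Op 4: F3 acks idx 4 -> match: F0=0 F1=1 F2=0 F3=4; commitIndex=1
Op 5: append 1 -> log_len=5
Op 6: append 2 -> log_len=7
Op 7: F2 acks idx 7 -> match: F0=0 F1=1 F2=7 F3=4; commitIndex=4

Answer: 1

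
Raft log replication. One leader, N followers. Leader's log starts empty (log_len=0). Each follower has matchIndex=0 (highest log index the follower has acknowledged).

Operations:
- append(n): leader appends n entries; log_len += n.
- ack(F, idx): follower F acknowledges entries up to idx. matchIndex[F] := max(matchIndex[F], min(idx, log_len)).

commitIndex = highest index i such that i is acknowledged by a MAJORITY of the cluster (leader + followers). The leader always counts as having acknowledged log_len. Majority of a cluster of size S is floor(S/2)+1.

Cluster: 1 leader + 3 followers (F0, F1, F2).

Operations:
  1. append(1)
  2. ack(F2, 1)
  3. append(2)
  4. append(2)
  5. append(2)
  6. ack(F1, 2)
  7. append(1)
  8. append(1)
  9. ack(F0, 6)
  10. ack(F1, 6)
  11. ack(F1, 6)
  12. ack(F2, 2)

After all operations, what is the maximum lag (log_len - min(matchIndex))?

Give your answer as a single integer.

Answer: 7

Derivation:
Op 1: append 1 -> log_len=1
Op 2: F2 acks idx 1 -> match: F0=0 F1=0 F2=1; commitIndex=0
Op 3: append 2 -> log_len=3
Op 4: append 2 -> log_len=5
Op 5: append 2 -> log_len=7
Op 6: F1 acks idx 2 -> match: F0=0 F1=2 F2=1; commitIndex=1
Op 7: append 1 -> log_len=8
Op 8: append 1 -> log_len=9
Op 9: F0 acks idx 6 -> match: F0=6 F1=2 F2=1; commitIndex=2
Op 10: F1 acks idx 6 -> match: F0=6 F1=6 F2=1; commitIndex=6
Op 11: F1 acks idx 6 -> match: F0=6 F1=6 F2=1; commitIndex=6
Op 12: F2 acks idx 2 -> match: F0=6 F1=6 F2=2; commitIndex=6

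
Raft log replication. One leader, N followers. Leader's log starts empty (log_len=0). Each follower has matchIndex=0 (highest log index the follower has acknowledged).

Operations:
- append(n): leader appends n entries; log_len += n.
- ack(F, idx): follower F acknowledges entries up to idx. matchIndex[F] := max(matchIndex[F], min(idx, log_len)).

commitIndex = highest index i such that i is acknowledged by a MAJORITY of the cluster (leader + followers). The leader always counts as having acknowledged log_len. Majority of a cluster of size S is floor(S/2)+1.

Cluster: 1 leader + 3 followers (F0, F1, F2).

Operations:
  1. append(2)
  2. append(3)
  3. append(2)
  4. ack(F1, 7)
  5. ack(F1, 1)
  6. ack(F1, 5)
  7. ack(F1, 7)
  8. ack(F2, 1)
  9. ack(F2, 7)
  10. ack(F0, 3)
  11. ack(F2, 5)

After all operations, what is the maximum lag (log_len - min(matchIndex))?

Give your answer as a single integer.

Answer: 4

Derivation:
Op 1: append 2 -> log_len=2
Op 2: append 3 -> log_len=5
Op 3: append 2 -> log_len=7
Op 4: F1 acks idx 7 -> match: F0=0 F1=7 F2=0; commitIndex=0
Op 5: F1 acks idx 1 -> match: F0=0 F1=7 F2=0; commitIndex=0
Op 6: F1 acks idx 5 -> match: F0=0 F1=7 F2=0; commitIndex=0
Op 7: F1 acks idx 7 -> match: F0=0 F1=7 F2=0; commitIndex=0
Op 8: F2 acks idx 1 -> match: F0=0 F1=7 F2=1; commitIndex=1
Op 9: F2 acks idx 7 -> match: F0=0 F1=7 F2=7; commitIndex=7
Op 10: F0 acks idx 3 -> match: F0=3 F1=7 F2=7; commitIndex=7
Op 11: F2 acks idx 5 -> match: F0=3 F1=7 F2=7; commitIndex=7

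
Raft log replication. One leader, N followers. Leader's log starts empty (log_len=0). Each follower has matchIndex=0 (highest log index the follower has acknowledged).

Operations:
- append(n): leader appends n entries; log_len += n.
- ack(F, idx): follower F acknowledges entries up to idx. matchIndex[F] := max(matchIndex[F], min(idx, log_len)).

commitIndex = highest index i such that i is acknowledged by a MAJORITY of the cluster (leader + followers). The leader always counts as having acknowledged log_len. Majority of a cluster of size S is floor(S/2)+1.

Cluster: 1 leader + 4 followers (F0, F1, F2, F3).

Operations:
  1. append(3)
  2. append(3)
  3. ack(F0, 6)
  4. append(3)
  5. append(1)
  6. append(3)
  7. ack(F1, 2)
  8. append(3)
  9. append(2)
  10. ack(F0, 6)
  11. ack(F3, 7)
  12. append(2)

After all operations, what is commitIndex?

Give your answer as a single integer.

Op 1: append 3 -> log_len=3
Op 2: append 3 -> log_len=6
Op 3: F0 acks idx 6 -> match: F0=6 F1=0 F2=0 F3=0; commitIndex=0
Op 4: append 3 -> log_len=9
Op 5: append 1 -> log_len=10
Op 6: append 3 -> log_len=13
Op 7: F1 acks idx 2 -> match: F0=6 F1=2 F2=0 F3=0; commitIndex=2
Op 8: append 3 -> log_len=16
Op 9: append 2 -> log_len=18
Op 10: F0 acks idx 6 -> match: F0=6 F1=2 F2=0 F3=0; commitIndex=2
Op 11: F3 acks idx 7 -> match: F0=6 F1=2 F2=0 F3=7; commitIndex=6
Op 12: append 2 -> log_len=20

Answer: 6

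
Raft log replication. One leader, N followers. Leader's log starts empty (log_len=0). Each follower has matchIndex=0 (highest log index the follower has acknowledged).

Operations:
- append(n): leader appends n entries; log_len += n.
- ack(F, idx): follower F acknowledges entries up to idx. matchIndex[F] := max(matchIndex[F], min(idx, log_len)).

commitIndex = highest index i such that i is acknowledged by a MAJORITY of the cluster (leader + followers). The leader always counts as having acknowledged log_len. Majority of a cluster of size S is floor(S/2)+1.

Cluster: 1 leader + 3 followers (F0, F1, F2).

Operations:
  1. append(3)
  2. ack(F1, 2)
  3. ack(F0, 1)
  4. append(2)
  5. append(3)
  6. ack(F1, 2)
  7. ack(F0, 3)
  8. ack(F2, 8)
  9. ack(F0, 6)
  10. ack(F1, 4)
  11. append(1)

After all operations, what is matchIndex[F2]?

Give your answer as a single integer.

Op 1: append 3 -> log_len=3
Op 2: F1 acks idx 2 -> match: F0=0 F1=2 F2=0; commitIndex=0
Op 3: F0 acks idx 1 -> match: F0=1 F1=2 F2=0; commitIndex=1
Op 4: append 2 -> log_len=5
Op 5: append 3 -> log_len=8
Op 6: F1 acks idx 2 -> match: F0=1 F1=2 F2=0; commitIndex=1
Op 7: F0 acks idx 3 -> match: F0=3 F1=2 F2=0; commitIndex=2
Op 8: F2 acks idx 8 -> match: F0=3 F1=2 F2=8; commitIndex=3
Op 9: F0 acks idx 6 -> match: F0=6 F1=2 F2=8; commitIndex=6
Op 10: F1 acks idx 4 -> match: F0=6 F1=4 F2=8; commitIndex=6
Op 11: append 1 -> log_len=9

Answer: 8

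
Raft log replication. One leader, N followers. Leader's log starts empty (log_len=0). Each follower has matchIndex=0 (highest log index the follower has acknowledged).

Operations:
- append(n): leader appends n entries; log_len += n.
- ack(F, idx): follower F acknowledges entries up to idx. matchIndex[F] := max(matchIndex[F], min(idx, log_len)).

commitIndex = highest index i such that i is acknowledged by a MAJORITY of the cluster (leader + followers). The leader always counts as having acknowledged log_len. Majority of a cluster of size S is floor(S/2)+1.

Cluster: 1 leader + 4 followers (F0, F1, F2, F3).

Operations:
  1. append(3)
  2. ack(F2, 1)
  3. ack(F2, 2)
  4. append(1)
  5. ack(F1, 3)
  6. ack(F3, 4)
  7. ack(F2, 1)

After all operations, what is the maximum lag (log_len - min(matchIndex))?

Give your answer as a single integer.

Op 1: append 3 -> log_len=3
Op 2: F2 acks idx 1 -> match: F0=0 F1=0 F2=1 F3=0; commitIndex=0
Op 3: F2 acks idx 2 -> match: F0=0 F1=0 F2=2 F3=0; commitIndex=0
Op 4: append 1 -> log_len=4
Op 5: F1 acks idx 3 -> match: F0=0 F1=3 F2=2 F3=0; commitIndex=2
Op 6: F3 acks idx 4 -> match: F0=0 F1=3 F2=2 F3=4; commitIndex=3
Op 7: F2 acks idx 1 -> match: F0=0 F1=3 F2=2 F3=4; commitIndex=3

Answer: 4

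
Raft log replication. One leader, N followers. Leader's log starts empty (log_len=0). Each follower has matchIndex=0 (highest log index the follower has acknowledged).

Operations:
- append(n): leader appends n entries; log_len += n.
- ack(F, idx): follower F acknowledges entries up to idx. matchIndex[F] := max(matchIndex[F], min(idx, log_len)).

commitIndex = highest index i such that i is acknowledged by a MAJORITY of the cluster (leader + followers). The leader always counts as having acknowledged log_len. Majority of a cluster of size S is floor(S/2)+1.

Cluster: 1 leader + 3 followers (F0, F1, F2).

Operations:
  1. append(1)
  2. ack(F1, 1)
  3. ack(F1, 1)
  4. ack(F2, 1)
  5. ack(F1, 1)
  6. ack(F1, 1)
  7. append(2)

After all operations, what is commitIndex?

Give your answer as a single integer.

Answer: 1

Derivation:
Op 1: append 1 -> log_len=1
Op 2: F1 acks idx 1 -> match: F0=0 F1=1 F2=0; commitIndex=0
Op 3: F1 acks idx 1 -> match: F0=0 F1=1 F2=0; commitIndex=0
Op 4: F2 acks idx 1 -> match: F0=0 F1=1 F2=1; commitIndex=1
Op 5: F1 acks idx 1 -> match: F0=0 F1=1 F2=1; commitIndex=1
Op 6: F1 acks idx 1 -> match: F0=0 F1=1 F2=1; commitIndex=1
Op 7: append 2 -> log_len=3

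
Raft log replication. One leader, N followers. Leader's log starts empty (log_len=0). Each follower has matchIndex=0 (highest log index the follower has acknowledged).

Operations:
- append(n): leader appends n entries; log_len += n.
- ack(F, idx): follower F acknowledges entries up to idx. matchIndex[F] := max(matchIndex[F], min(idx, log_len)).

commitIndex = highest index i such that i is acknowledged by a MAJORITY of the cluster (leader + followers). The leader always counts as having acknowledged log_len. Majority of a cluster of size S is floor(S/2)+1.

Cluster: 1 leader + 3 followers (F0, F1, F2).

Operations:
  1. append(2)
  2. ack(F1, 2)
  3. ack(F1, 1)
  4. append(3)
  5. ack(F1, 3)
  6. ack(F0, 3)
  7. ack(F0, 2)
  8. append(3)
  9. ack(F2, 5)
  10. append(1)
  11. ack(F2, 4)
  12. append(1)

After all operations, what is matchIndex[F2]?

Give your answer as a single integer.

Op 1: append 2 -> log_len=2
Op 2: F1 acks idx 2 -> match: F0=0 F1=2 F2=0; commitIndex=0
Op 3: F1 acks idx 1 -> match: F0=0 F1=2 F2=0; commitIndex=0
Op 4: append 3 -> log_len=5
Op 5: F1 acks idx 3 -> match: F0=0 F1=3 F2=0; commitIndex=0
Op 6: F0 acks idx 3 -> match: F0=3 F1=3 F2=0; commitIndex=3
Op 7: F0 acks idx 2 -> match: F0=3 F1=3 F2=0; commitIndex=3
Op 8: append 3 -> log_len=8
Op 9: F2 acks idx 5 -> match: F0=3 F1=3 F2=5; commitIndex=3
Op 10: append 1 -> log_len=9
Op 11: F2 acks idx 4 -> match: F0=3 F1=3 F2=5; commitIndex=3
Op 12: append 1 -> log_len=10

Answer: 5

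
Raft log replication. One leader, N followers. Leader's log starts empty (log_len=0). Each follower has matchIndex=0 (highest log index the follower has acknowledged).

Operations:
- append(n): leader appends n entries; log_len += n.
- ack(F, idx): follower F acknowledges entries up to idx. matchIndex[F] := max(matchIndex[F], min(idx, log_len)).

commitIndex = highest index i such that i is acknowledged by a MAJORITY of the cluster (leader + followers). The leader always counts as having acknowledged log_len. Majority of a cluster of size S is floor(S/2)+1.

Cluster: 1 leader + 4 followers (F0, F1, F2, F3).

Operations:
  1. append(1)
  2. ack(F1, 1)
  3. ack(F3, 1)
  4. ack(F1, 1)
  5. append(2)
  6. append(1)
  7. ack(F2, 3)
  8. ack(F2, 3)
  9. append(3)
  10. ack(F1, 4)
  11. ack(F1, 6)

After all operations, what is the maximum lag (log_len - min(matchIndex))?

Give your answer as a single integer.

Answer: 7

Derivation:
Op 1: append 1 -> log_len=1
Op 2: F1 acks idx 1 -> match: F0=0 F1=1 F2=0 F3=0; commitIndex=0
Op 3: F3 acks idx 1 -> match: F0=0 F1=1 F2=0 F3=1; commitIndex=1
Op 4: F1 acks idx 1 -> match: F0=0 F1=1 F2=0 F3=1; commitIndex=1
Op 5: append 2 -> log_len=3
Op 6: append 1 -> log_len=4
Op 7: F2 acks idx 3 -> match: F0=0 F1=1 F2=3 F3=1; commitIndex=1
Op 8: F2 acks idx 3 -> match: F0=0 F1=1 F2=3 F3=1; commitIndex=1
Op 9: append 3 -> log_len=7
Op 10: F1 acks idx 4 -> match: F0=0 F1=4 F2=3 F3=1; commitIndex=3
Op 11: F1 acks idx 6 -> match: F0=0 F1=6 F2=3 F3=1; commitIndex=3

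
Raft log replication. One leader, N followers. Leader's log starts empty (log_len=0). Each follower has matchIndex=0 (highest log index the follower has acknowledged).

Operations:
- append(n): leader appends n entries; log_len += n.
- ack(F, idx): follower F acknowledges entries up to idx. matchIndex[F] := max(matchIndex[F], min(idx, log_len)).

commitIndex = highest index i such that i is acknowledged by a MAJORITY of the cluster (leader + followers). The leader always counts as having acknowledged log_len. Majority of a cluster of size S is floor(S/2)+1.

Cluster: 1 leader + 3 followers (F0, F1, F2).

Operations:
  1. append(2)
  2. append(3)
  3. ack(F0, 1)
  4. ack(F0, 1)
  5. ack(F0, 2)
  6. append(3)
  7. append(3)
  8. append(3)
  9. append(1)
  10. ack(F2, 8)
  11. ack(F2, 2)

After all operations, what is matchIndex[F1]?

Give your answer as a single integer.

Op 1: append 2 -> log_len=2
Op 2: append 3 -> log_len=5
Op 3: F0 acks idx 1 -> match: F0=1 F1=0 F2=0; commitIndex=0
Op 4: F0 acks idx 1 -> match: F0=1 F1=0 F2=0; commitIndex=0
Op 5: F0 acks idx 2 -> match: F0=2 F1=0 F2=0; commitIndex=0
Op 6: append 3 -> log_len=8
Op 7: append 3 -> log_len=11
Op 8: append 3 -> log_len=14
Op 9: append 1 -> log_len=15
Op 10: F2 acks idx 8 -> match: F0=2 F1=0 F2=8; commitIndex=2
Op 11: F2 acks idx 2 -> match: F0=2 F1=0 F2=8; commitIndex=2

Answer: 0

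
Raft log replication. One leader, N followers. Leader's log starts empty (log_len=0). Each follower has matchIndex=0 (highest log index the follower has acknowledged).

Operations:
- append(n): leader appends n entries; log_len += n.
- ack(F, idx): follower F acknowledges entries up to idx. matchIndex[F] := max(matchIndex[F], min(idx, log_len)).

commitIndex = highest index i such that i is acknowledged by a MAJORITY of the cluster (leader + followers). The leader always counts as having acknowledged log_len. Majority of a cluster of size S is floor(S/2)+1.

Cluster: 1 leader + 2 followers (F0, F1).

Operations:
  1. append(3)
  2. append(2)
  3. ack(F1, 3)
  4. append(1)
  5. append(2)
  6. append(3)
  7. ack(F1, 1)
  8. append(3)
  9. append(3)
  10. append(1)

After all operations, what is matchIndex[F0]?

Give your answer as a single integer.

Answer: 0

Derivation:
Op 1: append 3 -> log_len=3
Op 2: append 2 -> log_len=5
Op 3: F1 acks idx 3 -> match: F0=0 F1=3; commitIndex=3
Op 4: append 1 -> log_len=6
Op 5: append 2 -> log_len=8
Op 6: append 3 -> log_len=11
Op 7: F1 acks idx 1 -> match: F0=0 F1=3; commitIndex=3
Op 8: append 3 -> log_len=14
Op 9: append 3 -> log_len=17
Op 10: append 1 -> log_len=18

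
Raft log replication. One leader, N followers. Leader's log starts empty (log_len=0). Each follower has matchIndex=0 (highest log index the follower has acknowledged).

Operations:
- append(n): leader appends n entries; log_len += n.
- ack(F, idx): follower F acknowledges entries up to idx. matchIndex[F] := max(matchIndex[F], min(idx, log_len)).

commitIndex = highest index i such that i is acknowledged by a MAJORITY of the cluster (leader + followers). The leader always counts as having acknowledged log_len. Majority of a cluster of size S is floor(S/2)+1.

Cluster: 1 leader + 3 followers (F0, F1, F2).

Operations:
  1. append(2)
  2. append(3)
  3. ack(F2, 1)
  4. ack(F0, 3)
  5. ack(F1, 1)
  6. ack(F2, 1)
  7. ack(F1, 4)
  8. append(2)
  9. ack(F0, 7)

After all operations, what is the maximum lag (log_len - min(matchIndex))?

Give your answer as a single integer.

Answer: 6

Derivation:
Op 1: append 2 -> log_len=2
Op 2: append 3 -> log_len=5
Op 3: F2 acks idx 1 -> match: F0=0 F1=0 F2=1; commitIndex=0
Op 4: F0 acks idx 3 -> match: F0=3 F1=0 F2=1; commitIndex=1
Op 5: F1 acks idx 1 -> match: F0=3 F1=1 F2=1; commitIndex=1
Op 6: F2 acks idx 1 -> match: F0=3 F1=1 F2=1; commitIndex=1
Op 7: F1 acks idx 4 -> match: F0=3 F1=4 F2=1; commitIndex=3
Op 8: append 2 -> log_len=7
Op 9: F0 acks idx 7 -> match: F0=7 F1=4 F2=1; commitIndex=4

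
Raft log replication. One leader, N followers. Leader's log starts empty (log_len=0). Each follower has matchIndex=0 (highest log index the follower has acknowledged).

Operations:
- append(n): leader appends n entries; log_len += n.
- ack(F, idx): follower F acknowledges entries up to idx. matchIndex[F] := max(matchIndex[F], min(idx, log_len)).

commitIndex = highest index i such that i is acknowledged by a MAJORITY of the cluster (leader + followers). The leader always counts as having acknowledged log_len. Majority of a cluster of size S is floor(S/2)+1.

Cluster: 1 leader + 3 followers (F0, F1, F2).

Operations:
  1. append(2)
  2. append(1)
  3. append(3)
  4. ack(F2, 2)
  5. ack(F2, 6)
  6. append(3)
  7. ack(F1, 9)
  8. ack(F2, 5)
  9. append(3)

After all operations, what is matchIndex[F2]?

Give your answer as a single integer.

Op 1: append 2 -> log_len=2
Op 2: append 1 -> log_len=3
Op 3: append 3 -> log_len=6
Op 4: F2 acks idx 2 -> match: F0=0 F1=0 F2=2; commitIndex=0
Op 5: F2 acks idx 6 -> match: F0=0 F1=0 F2=6; commitIndex=0
Op 6: append 3 -> log_len=9
Op 7: F1 acks idx 9 -> match: F0=0 F1=9 F2=6; commitIndex=6
Op 8: F2 acks idx 5 -> match: F0=0 F1=9 F2=6; commitIndex=6
Op 9: append 3 -> log_len=12

Answer: 6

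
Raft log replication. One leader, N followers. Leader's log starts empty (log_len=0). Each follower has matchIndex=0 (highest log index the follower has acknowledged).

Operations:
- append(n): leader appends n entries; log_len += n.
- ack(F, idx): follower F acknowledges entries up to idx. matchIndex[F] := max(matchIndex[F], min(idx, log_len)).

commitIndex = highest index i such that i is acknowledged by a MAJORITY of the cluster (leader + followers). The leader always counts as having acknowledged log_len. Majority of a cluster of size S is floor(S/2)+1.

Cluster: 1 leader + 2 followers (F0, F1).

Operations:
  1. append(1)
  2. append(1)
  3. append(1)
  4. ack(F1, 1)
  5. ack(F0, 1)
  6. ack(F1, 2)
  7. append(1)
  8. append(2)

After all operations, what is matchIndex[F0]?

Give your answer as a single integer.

Op 1: append 1 -> log_len=1
Op 2: append 1 -> log_len=2
Op 3: append 1 -> log_len=3
Op 4: F1 acks idx 1 -> match: F0=0 F1=1; commitIndex=1
Op 5: F0 acks idx 1 -> match: F0=1 F1=1; commitIndex=1
Op 6: F1 acks idx 2 -> match: F0=1 F1=2; commitIndex=2
Op 7: append 1 -> log_len=4
Op 8: append 2 -> log_len=6

Answer: 1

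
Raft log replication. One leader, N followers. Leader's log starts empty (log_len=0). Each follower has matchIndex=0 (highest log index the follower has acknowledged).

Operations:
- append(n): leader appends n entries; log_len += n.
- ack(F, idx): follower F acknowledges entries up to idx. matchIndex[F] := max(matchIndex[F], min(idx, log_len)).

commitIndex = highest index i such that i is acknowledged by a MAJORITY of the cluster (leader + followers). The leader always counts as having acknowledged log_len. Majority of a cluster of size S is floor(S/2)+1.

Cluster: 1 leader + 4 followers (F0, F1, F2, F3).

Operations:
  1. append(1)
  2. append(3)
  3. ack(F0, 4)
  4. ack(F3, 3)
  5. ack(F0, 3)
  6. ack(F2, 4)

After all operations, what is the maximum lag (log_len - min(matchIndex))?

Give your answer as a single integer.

Op 1: append 1 -> log_len=1
Op 2: append 3 -> log_len=4
Op 3: F0 acks idx 4 -> match: F0=4 F1=0 F2=0 F3=0; commitIndex=0
Op 4: F3 acks idx 3 -> match: F0=4 F1=0 F2=0 F3=3; commitIndex=3
Op 5: F0 acks idx 3 -> match: F0=4 F1=0 F2=0 F3=3; commitIndex=3
Op 6: F2 acks idx 4 -> match: F0=4 F1=0 F2=4 F3=3; commitIndex=4

Answer: 4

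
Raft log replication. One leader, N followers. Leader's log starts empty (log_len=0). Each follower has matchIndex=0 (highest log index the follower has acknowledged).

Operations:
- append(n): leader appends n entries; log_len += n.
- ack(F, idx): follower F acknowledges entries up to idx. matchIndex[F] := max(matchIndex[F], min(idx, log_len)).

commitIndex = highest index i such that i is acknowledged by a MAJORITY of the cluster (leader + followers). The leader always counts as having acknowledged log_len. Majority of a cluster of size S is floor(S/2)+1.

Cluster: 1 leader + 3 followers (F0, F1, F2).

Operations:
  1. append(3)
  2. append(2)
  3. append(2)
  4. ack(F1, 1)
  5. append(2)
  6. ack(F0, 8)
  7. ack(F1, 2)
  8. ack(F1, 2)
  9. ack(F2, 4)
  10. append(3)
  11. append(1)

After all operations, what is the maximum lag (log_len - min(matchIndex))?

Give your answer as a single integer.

Op 1: append 3 -> log_len=3
Op 2: append 2 -> log_len=5
Op 3: append 2 -> log_len=7
Op 4: F1 acks idx 1 -> match: F0=0 F1=1 F2=0; commitIndex=0
Op 5: append 2 -> log_len=9
Op 6: F0 acks idx 8 -> match: F0=8 F1=1 F2=0; commitIndex=1
Op 7: F1 acks idx 2 -> match: F0=8 F1=2 F2=0; commitIndex=2
Op 8: F1 acks idx 2 -> match: F0=8 F1=2 F2=0; commitIndex=2
Op 9: F2 acks idx 4 -> match: F0=8 F1=2 F2=4; commitIndex=4
Op 10: append 3 -> log_len=12
Op 11: append 1 -> log_len=13

Answer: 11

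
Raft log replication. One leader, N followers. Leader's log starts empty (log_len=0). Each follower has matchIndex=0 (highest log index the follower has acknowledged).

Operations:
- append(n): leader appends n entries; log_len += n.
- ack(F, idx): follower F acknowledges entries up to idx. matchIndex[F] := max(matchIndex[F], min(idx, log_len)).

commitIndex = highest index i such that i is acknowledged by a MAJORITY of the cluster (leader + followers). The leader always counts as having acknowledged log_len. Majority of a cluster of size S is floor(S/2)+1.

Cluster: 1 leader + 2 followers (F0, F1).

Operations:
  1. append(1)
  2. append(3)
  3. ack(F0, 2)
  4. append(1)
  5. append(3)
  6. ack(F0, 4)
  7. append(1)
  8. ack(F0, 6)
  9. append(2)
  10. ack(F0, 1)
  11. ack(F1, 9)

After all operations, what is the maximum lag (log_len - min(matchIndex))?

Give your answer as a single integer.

Answer: 5

Derivation:
Op 1: append 1 -> log_len=1
Op 2: append 3 -> log_len=4
Op 3: F0 acks idx 2 -> match: F0=2 F1=0; commitIndex=2
Op 4: append 1 -> log_len=5
Op 5: append 3 -> log_len=8
Op 6: F0 acks idx 4 -> match: F0=4 F1=0; commitIndex=4
Op 7: append 1 -> log_len=9
Op 8: F0 acks idx 6 -> match: F0=6 F1=0; commitIndex=6
Op 9: append 2 -> log_len=11
Op 10: F0 acks idx 1 -> match: F0=6 F1=0; commitIndex=6
Op 11: F1 acks idx 9 -> match: F0=6 F1=9; commitIndex=9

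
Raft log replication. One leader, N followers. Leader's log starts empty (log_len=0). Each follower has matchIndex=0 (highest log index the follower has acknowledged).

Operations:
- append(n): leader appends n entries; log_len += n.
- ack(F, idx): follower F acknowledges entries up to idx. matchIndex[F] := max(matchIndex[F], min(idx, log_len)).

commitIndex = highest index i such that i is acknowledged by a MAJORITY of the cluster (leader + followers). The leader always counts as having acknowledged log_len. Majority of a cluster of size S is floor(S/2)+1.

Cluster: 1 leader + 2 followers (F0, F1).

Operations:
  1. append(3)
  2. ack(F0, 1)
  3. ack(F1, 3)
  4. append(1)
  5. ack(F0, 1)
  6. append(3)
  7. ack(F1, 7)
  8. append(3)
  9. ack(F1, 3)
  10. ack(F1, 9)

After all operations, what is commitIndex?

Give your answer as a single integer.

Op 1: append 3 -> log_len=3
Op 2: F0 acks idx 1 -> match: F0=1 F1=0; commitIndex=1
Op 3: F1 acks idx 3 -> match: F0=1 F1=3; commitIndex=3
Op 4: append 1 -> log_len=4
Op 5: F0 acks idx 1 -> match: F0=1 F1=3; commitIndex=3
Op 6: append 3 -> log_len=7
Op 7: F1 acks idx 7 -> match: F0=1 F1=7; commitIndex=7
Op 8: append 3 -> log_len=10
Op 9: F1 acks idx 3 -> match: F0=1 F1=7; commitIndex=7
Op 10: F1 acks idx 9 -> match: F0=1 F1=9; commitIndex=9

Answer: 9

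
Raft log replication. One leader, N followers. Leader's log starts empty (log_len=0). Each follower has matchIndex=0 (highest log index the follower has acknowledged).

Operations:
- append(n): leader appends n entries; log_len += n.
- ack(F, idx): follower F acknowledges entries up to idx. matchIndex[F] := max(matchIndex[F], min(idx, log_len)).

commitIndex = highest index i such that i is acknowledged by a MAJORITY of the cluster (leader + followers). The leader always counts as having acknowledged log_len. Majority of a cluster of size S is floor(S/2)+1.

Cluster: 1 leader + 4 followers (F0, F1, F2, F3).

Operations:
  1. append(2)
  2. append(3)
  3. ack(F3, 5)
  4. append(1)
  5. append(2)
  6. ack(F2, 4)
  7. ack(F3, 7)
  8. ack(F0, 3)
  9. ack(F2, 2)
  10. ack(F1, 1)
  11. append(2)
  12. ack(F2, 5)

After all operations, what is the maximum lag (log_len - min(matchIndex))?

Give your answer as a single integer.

Op 1: append 2 -> log_len=2
Op 2: append 3 -> log_len=5
Op 3: F3 acks idx 5 -> match: F0=0 F1=0 F2=0 F3=5; commitIndex=0
Op 4: append 1 -> log_len=6
Op 5: append 2 -> log_len=8
Op 6: F2 acks idx 4 -> match: F0=0 F1=0 F2=4 F3=5; commitIndex=4
Op 7: F3 acks idx 7 -> match: F0=0 F1=0 F2=4 F3=7; commitIndex=4
Op 8: F0 acks idx 3 -> match: F0=3 F1=0 F2=4 F3=7; commitIndex=4
Op 9: F2 acks idx 2 -> match: F0=3 F1=0 F2=4 F3=7; commitIndex=4
Op 10: F1 acks idx 1 -> match: F0=3 F1=1 F2=4 F3=7; commitIndex=4
Op 11: append 2 -> log_len=10
Op 12: F2 acks idx 5 -> match: F0=3 F1=1 F2=5 F3=7; commitIndex=5

Answer: 9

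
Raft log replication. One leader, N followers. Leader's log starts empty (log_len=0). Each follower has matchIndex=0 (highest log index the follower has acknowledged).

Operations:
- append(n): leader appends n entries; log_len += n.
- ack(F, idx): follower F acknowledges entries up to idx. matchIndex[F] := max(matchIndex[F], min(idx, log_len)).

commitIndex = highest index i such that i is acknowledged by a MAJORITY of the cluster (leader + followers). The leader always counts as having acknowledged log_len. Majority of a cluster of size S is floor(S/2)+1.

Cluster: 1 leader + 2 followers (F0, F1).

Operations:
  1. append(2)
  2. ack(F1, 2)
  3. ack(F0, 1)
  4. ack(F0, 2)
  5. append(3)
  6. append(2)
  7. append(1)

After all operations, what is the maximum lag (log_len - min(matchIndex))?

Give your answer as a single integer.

Answer: 6

Derivation:
Op 1: append 2 -> log_len=2
Op 2: F1 acks idx 2 -> match: F0=0 F1=2; commitIndex=2
Op 3: F0 acks idx 1 -> match: F0=1 F1=2; commitIndex=2
Op 4: F0 acks idx 2 -> match: F0=2 F1=2; commitIndex=2
Op 5: append 3 -> log_len=5
Op 6: append 2 -> log_len=7
Op 7: append 1 -> log_len=8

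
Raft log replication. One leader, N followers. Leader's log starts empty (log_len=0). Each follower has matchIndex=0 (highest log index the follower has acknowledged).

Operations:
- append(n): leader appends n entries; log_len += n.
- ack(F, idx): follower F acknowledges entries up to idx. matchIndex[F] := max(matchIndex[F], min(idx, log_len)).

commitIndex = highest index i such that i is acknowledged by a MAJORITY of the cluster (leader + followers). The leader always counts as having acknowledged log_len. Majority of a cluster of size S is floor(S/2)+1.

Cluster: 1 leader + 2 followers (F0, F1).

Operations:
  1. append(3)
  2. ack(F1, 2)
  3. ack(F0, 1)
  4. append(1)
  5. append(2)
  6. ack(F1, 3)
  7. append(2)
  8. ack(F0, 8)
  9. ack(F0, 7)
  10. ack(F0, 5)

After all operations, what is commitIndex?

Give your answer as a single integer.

Op 1: append 3 -> log_len=3
Op 2: F1 acks idx 2 -> match: F0=0 F1=2; commitIndex=2
Op 3: F0 acks idx 1 -> match: F0=1 F1=2; commitIndex=2
Op 4: append 1 -> log_len=4
Op 5: append 2 -> log_len=6
Op 6: F1 acks idx 3 -> match: F0=1 F1=3; commitIndex=3
Op 7: append 2 -> log_len=8
Op 8: F0 acks idx 8 -> match: F0=8 F1=3; commitIndex=8
Op 9: F0 acks idx 7 -> match: F0=8 F1=3; commitIndex=8
Op 10: F0 acks idx 5 -> match: F0=8 F1=3; commitIndex=8

Answer: 8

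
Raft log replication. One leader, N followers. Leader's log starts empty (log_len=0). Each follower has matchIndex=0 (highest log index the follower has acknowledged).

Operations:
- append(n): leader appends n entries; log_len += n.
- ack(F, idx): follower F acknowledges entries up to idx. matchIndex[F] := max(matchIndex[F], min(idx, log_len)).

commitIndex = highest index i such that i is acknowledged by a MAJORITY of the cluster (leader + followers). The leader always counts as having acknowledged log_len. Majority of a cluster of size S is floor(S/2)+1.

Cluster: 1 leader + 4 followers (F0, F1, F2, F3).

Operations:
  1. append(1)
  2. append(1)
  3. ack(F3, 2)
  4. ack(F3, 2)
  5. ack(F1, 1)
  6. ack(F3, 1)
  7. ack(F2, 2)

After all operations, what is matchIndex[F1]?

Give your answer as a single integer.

Op 1: append 1 -> log_len=1
Op 2: append 1 -> log_len=2
Op 3: F3 acks idx 2 -> match: F0=0 F1=0 F2=0 F3=2; commitIndex=0
Op 4: F3 acks idx 2 -> match: F0=0 F1=0 F2=0 F3=2; commitIndex=0
Op 5: F1 acks idx 1 -> match: F0=0 F1=1 F2=0 F3=2; commitIndex=1
Op 6: F3 acks idx 1 -> match: F0=0 F1=1 F2=0 F3=2; commitIndex=1
Op 7: F2 acks idx 2 -> match: F0=0 F1=1 F2=2 F3=2; commitIndex=2

Answer: 1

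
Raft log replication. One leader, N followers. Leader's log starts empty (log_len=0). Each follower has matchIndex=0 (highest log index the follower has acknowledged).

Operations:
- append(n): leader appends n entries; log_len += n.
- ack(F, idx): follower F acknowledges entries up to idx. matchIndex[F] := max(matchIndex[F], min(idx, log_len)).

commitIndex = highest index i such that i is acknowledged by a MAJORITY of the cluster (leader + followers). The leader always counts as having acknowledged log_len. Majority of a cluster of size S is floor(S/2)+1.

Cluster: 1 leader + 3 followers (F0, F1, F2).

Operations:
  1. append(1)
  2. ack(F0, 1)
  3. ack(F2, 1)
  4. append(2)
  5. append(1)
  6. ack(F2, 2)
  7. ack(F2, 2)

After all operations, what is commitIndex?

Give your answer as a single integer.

Answer: 1

Derivation:
Op 1: append 1 -> log_len=1
Op 2: F0 acks idx 1 -> match: F0=1 F1=0 F2=0; commitIndex=0
Op 3: F2 acks idx 1 -> match: F0=1 F1=0 F2=1; commitIndex=1
Op 4: append 2 -> log_len=3
Op 5: append 1 -> log_len=4
Op 6: F2 acks idx 2 -> match: F0=1 F1=0 F2=2; commitIndex=1
Op 7: F2 acks idx 2 -> match: F0=1 F1=0 F2=2; commitIndex=1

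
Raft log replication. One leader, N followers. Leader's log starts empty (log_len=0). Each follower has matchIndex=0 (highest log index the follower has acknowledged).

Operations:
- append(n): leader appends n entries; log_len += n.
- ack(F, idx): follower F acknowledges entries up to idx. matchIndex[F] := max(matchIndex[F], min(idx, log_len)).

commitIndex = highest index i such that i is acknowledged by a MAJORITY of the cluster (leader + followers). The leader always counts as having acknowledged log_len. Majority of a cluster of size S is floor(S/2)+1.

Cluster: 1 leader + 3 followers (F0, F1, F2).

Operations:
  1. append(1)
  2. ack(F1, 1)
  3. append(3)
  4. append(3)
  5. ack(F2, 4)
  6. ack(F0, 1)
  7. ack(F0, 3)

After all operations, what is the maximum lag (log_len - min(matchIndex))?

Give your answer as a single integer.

Op 1: append 1 -> log_len=1
Op 2: F1 acks idx 1 -> match: F0=0 F1=1 F2=0; commitIndex=0
Op 3: append 3 -> log_len=4
Op 4: append 3 -> log_len=7
Op 5: F2 acks idx 4 -> match: F0=0 F1=1 F2=4; commitIndex=1
Op 6: F0 acks idx 1 -> match: F0=1 F1=1 F2=4; commitIndex=1
Op 7: F0 acks idx 3 -> match: F0=3 F1=1 F2=4; commitIndex=3

Answer: 6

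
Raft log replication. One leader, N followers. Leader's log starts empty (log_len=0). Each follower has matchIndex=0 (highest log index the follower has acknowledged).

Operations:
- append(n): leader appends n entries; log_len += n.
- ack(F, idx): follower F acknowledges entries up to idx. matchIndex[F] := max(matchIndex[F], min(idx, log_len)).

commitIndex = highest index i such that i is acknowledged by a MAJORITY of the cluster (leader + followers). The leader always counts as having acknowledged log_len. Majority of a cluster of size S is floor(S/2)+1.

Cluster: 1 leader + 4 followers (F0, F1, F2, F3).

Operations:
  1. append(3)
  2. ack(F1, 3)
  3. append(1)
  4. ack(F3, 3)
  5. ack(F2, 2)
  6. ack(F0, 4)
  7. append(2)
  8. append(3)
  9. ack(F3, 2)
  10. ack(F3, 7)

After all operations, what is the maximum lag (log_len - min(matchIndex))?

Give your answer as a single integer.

Op 1: append 3 -> log_len=3
Op 2: F1 acks idx 3 -> match: F0=0 F1=3 F2=0 F3=0; commitIndex=0
Op 3: append 1 -> log_len=4
Op 4: F3 acks idx 3 -> match: F0=0 F1=3 F2=0 F3=3; commitIndex=3
Op 5: F2 acks idx 2 -> match: F0=0 F1=3 F2=2 F3=3; commitIndex=3
Op 6: F0 acks idx 4 -> match: F0=4 F1=3 F2=2 F3=3; commitIndex=3
Op 7: append 2 -> log_len=6
Op 8: append 3 -> log_len=9
Op 9: F3 acks idx 2 -> match: F0=4 F1=3 F2=2 F3=3; commitIndex=3
Op 10: F3 acks idx 7 -> match: F0=4 F1=3 F2=2 F3=7; commitIndex=4

Answer: 7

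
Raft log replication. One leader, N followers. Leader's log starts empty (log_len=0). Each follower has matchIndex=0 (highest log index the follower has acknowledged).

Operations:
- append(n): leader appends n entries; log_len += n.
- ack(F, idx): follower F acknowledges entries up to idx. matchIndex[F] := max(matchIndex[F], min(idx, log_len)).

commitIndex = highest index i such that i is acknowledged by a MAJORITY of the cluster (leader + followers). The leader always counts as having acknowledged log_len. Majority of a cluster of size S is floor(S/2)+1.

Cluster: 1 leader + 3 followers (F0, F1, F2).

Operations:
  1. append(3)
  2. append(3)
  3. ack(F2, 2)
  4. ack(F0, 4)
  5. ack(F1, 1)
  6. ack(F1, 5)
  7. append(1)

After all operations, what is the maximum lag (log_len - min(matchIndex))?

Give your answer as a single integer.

Op 1: append 3 -> log_len=3
Op 2: append 3 -> log_len=6
Op 3: F2 acks idx 2 -> match: F0=0 F1=0 F2=2; commitIndex=0
Op 4: F0 acks idx 4 -> match: F0=4 F1=0 F2=2; commitIndex=2
Op 5: F1 acks idx 1 -> match: F0=4 F1=1 F2=2; commitIndex=2
Op 6: F1 acks idx 5 -> match: F0=4 F1=5 F2=2; commitIndex=4
Op 7: append 1 -> log_len=7

Answer: 5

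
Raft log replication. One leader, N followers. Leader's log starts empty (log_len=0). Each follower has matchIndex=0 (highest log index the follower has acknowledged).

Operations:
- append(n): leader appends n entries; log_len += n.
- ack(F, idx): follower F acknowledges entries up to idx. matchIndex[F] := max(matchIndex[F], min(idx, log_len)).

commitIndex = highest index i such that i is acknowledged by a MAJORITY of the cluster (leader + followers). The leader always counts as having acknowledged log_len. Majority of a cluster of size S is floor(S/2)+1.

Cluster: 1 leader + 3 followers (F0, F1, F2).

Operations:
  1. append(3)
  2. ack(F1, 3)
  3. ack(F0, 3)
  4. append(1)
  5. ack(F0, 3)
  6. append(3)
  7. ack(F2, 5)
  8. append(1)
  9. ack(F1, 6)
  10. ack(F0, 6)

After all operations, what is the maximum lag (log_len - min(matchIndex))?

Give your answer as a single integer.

Op 1: append 3 -> log_len=3
Op 2: F1 acks idx 3 -> match: F0=0 F1=3 F2=0; commitIndex=0
Op 3: F0 acks idx 3 -> match: F0=3 F1=3 F2=0; commitIndex=3
Op 4: append 1 -> log_len=4
Op 5: F0 acks idx 3 -> match: F0=3 F1=3 F2=0; commitIndex=3
Op 6: append 3 -> log_len=7
Op 7: F2 acks idx 5 -> match: F0=3 F1=3 F2=5; commitIndex=3
Op 8: append 1 -> log_len=8
Op 9: F1 acks idx 6 -> match: F0=3 F1=6 F2=5; commitIndex=5
Op 10: F0 acks idx 6 -> match: F0=6 F1=6 F2=5; commitIndex=6

Answer: 3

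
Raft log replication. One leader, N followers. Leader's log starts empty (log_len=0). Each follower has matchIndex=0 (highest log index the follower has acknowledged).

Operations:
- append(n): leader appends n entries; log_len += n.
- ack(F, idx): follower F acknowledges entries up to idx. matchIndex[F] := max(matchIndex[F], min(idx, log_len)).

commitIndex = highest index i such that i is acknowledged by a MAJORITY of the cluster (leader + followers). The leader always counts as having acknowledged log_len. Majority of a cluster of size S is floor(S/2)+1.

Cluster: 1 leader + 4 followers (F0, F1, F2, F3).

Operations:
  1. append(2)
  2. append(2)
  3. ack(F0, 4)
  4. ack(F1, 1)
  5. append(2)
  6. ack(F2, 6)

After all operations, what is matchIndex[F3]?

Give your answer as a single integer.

Answer: 0

Derivation:
Op 1: append 2 -> log_len=2
Op 2: append 2 -> log_len=4
Op 3: F0 acks idx 4 -> match: F0=4 F1=0 F2=0 F3=0; commitIndex=0
Op 4: F1 acks idx 1 -> match: F0=4 F1=1 F2=0 F3=0; commitIndex=1
Op 5: append 2 -> log_len=6
Op 6: F2 acks idx 6 -> match: F0=4 F1=1 F2=6 F3=0; commitIndex=4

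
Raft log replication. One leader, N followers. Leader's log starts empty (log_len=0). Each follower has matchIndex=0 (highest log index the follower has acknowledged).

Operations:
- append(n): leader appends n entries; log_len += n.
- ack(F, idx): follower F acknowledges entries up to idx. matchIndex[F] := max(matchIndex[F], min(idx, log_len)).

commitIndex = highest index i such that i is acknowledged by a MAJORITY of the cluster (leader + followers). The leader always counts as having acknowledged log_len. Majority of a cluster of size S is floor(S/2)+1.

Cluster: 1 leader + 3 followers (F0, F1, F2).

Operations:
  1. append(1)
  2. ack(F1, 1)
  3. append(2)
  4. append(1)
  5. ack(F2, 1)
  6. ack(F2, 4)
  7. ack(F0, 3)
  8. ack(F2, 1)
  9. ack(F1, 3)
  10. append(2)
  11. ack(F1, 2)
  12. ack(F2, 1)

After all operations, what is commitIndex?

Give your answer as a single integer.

Answer: 3

Derivation:
Op 1: append 1 -> log_len=1
Op 2: F1 acks idx 1 -> match: F0=0 F1=1 F2=0; commitIndex=0
Op 3: append 2 -> log_len=3
Op 4: append 1 -> log_len=4
Op 5: F2 acks idx 1 -> match: F0=0 F1=1 F2=1; commitIndex=1
Op 6: F2 acks idx 4 -> match: F0=0 F1=1 F2=4; commitIndex=1
Op 7: F0 acks idx 3 -> match: F0=3 F1=1 F2=4; commitIndex=3
Op 8: F2 acks idx 1 -> match: F0=3 F1=1 F2=4; commitIndex=3
Op 9: F1 acks idx 3 -> match: F0=3 F1=3 F2=4; commitIndex=3
Op 10: append 2 -> log_len=6
Op 11: F1 acks idx 2 -> match: F0=3 F1=3 F2=4; commitIndex=3
Op 12: F2 acks idx 1 -> match: F0=3 F1=3 F2=4; commitIndex=3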